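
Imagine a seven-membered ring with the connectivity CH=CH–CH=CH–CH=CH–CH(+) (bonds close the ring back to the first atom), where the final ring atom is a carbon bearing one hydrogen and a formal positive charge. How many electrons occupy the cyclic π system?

The p orbitals form a continuous loop: every atom in a ring double bond is sp² and brings one electron to the p orbital; the carbocation has an empty p orbital. The ring is fully conjugated.
Adding the contributions, 3 × 2 = 6 from the double-bond units + 0 from the CH(+) atom = 6.
This is the tropylium cation.

6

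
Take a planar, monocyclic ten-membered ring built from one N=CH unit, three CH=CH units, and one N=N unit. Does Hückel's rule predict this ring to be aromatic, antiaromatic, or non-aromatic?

Every ring atom contributes a p orbital perpendicular to the ring (each doubly-bonded ring atom is sp² with one p-orbital electron; each =N– nitrogen is pyridine-type (lone pair in the sp² plane, one electron in the p orbital)), so the π system is cyclic and fully conjugated.
π-electron count: 5 × 2 = 10 from the 5 double-bond units.
That gives a 4n+2 count (10, n = 2).

Aromatic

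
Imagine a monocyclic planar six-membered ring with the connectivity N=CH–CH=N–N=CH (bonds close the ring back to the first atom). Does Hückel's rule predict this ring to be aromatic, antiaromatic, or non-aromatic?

Every ring atom contributes a p orbital perpendicular to the ring (the double-bond atoms are sp², each contributing one p electron; each =N– nitrogen is pyridine-type (lone pair in the sp² plane, one electron in the p orbital)), so the π system is cyclic and fully conjugated.
Adding the contributions, 3 × 2 = 6 from the 3 double-bond units.
6 = 4(1) + 2, which satisfies Hückel's 4n+2 rule.

Aromatic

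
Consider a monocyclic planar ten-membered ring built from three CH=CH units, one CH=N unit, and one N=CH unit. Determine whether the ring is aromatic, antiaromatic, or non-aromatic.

Aromatic

The p orbitals form a continuous loop: each doubly-bonded ring atom is sp² with one p-orbital electron; each sp² =N– keeps its lone pair in-plane and puts one electron into the π system. The ring is fully conjugated.
Tallying contributions gives 5 × 2 = 10 from the 5 double-bond units.
With 10 π electrons (n = 2), the Hückel 4n+2 condition holds.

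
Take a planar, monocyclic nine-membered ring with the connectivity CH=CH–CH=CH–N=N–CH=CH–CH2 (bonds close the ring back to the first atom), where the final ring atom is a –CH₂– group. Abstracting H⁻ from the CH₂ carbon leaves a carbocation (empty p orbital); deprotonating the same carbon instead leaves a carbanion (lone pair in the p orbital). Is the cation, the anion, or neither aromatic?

The anion

Once that carbon is sp², every ring atom has a p orbital and both ions are fully conjugated.
Cation: 4 × 2 + 0 = 8 π electrons → 4(2), antiaromatic.
Anion: 4 × 2 + 2 = 10 π electrons → 4(2)+2, aromatic.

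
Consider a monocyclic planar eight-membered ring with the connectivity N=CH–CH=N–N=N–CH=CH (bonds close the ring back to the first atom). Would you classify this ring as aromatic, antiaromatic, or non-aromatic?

Antiaromatic

All ring atoms are sp² and supply a p orbital to the ring (each doubly-bonded ring atom is sp² with one p-orbital electron; each =N– nitrogen is pyridine-type (lone pair in the sp² plane, one electron in the p orbital)); the conjugation is uninterrupted.
Adding the contributions, 4 × 2 = 8 from the 4 double-bond units.
With 8 = 4·2 π electrons, Hückel's rule classifies the planar ring as antiaromatic.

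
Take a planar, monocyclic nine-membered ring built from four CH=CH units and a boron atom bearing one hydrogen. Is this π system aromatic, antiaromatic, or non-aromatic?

Antiaromatic

All ring atoms are sp² and supply a p orbital to the ring (each doubly-bonded ring atom is sp² with one p-orbital electron; the boron has an empty p orbital); the conjugation is uninterrupted.
Adding the contributions, 4 × 2 = 8 from the double-bond units + 0 from the BH atom = 8.
8 = 4(2); a planar, fully conjugated 4n system is antiaromatic.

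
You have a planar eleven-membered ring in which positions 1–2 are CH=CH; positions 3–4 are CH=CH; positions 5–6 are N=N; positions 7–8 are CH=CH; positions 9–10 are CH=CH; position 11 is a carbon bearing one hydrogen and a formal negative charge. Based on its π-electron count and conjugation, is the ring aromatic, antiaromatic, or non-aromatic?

Every ring atom contributes a p orbital perpendicular to the ring (each doubly-bonded ring atom is sp² with one p-orbital electron; each sp² =N– keeps its lone pair in-plane and puts one electron into the π system; the carbanion's lone pair occupies the p orbital), so the π system is cyclic and fully conjugated.
Adding the contributions, 5 × 2 = 10 from the double-bond units + 2 from the CH(-) atom = 12.
With 12 = 4·3 π electrons, Hückel's rule classifies the planar ring as antiaromatic.

Antiaromatic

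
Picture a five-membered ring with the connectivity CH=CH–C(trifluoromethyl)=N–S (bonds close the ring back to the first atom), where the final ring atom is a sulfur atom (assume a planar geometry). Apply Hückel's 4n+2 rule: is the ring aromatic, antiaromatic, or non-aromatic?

All ring atoms are sp² and supply a p orbital to the ring (each doubly-bonded ring atom is sp² with one p-orbital electron; each =N– nitrogen is pyridine-type (lone pair in the sp² plane, one electron in the p orbital); the sulfur donates one lone pair from its p orbital); the conjugation is uninterrupted.
π-electron count: 2 × 2 = 4 from the double-bond units + 2 from the S atom = 6.
With 6 π electrons (n = 1), the Hückel 4n+2 condition holds.

Aromatic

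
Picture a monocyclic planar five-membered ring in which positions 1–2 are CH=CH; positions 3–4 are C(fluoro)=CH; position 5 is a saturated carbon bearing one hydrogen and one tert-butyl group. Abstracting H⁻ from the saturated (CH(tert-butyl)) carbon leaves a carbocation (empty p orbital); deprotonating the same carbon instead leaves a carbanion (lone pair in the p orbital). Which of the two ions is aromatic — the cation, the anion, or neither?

The anion

Once that carbon is sp², every ring atom has a p orbital and both ions are fully conjugated.
Cation: 2 × 2 + 0 = 4 π electrons → 4(1), antiaromatic.
Anion: 2 × 2 + 2 = 6 π electrons → 4(1)+2, aromatic.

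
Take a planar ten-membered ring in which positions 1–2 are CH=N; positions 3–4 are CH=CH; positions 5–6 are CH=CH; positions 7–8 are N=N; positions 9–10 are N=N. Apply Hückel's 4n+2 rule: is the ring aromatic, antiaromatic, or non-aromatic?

Check conjugation: each doubly-bonded ring atom is sp² with one p-orbital electron; each =N– nitrogen is pyridine-type (lone pair in the sp² plane, one electron in the p orbital) — every position has a p orbital, so the cyclic π system is continuous.
Adding the contributions, 5 × 2 = 10 from the 5 double-bond units.
10 = 4(2) + 2, which satisfies Hückel's 4n+2 rule.

Aromatic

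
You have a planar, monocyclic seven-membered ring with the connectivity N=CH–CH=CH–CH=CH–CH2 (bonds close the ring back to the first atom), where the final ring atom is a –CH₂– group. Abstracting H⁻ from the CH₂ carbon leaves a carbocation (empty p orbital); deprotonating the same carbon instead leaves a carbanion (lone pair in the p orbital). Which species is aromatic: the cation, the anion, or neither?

The cation

Once that carbon is sp², every ring atom has a p orbital and both ions are fully conjugated.
Cation: 3 × 2 + 0 = 6 π electrons → 4(1)+2, aromatic.
Anion: 3 × 2 + 2 = 8 π electrons → 4(2), antiaromatic.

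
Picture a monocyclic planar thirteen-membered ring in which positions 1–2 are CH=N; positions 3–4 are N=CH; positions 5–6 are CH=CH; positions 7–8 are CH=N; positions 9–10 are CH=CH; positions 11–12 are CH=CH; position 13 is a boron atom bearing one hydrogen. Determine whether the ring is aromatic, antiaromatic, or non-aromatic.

All ring atoms are sp² and supply a p orbital to the ring (every atom in a ring double bond is sp² and brings one electron to the p orbital; the doubly-bonded nitrogens are pyridine-type — their lone pairs lie in the ring plane, leaving one electron in the p orbital; the boron has an empty p orbital); the conjugation is uninterrupted.
Adding the contributions, 6 × 2 = 12 from the double-bond units + 0 from the BH atom = 12.
12 = 4(3); a planar, fully conjugated 4n system is antiaromatic.

Antiaromatic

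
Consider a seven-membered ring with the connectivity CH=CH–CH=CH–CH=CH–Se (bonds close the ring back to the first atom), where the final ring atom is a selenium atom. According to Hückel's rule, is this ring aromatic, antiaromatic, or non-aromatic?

Antiaromatic

All ring atoms are sp² and supply a p orbital to the ring (every atom in a ring double bond is sp² and brings one electron to the p orbital; the selenium donates one lone pair from its p orbital); the conjugation is uninterrupted.
Counting π electrons: 3 × 2 = 6 from the double-bond units + 2 from the Se atom = 8.
A 4n π count (8, n = 2) in a planar conjugated ring means antiaromatic.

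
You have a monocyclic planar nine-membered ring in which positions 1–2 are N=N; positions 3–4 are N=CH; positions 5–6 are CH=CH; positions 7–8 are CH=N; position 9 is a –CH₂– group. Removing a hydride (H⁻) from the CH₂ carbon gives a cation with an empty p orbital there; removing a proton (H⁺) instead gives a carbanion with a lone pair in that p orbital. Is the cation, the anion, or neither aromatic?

Once that carbon is sp², every ring atom has a p orbital and both ions are fully conjugated.
Cation: 4 × 2 + 0 = 8 π electrons → 4(2), antiaromatic.
Anion: 4 × 2 + 2 = 10 π electrons → 4(2)+2, aromatic.

The anion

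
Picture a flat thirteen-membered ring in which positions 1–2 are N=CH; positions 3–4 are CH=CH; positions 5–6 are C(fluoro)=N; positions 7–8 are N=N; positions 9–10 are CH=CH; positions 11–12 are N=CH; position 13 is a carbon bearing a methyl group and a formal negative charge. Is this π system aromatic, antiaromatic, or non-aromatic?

Check conjugation: each doubly-bonded ring atom is sp² with one p-orbital electron; each =N– nitrogen is pyridine-type (lone pair in the sp² plane, one electron in the p orbital); the carbanion's lone pair occupies the p orbital — every position has a p orbital, so the cyclic π system is continuous.
Tallying contributions gives 6 × 2 = 12 from the double-bond units + 2 from the C(methyl)(-) atom = 14.
14 = 4(3) + 2, which satisfies Hückel's 4n+2 rule.

Aromatic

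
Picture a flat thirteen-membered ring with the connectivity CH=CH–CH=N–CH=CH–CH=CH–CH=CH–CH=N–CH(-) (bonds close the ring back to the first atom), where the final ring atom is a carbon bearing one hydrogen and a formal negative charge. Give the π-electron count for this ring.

14

Check conjugation: every atom in a ring double bond is sp² and brings one electron to the p orbital; each sp² =N– keeps its lone pair in-plane and puts one electron into the π system; the carbanion's lone pair occupies the p orbital — every position has a p orbital, so the cyclic π system is continuous.
Counting π electrons: 6 × 2 = 12 from the double-bond units + 2 from the CH(-) atom = 14.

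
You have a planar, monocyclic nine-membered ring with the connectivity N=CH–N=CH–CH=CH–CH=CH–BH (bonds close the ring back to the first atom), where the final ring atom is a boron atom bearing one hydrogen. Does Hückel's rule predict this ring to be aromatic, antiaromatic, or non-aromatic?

The p orbitals form a continuous loop: every atom in a ring double bond is sp² and brings one electron to the p orbital; each =N– nitrogen is pyridine-type (lone pair in the sp² plane, one electron in the p orbital); the boron has an empty p orbital. The ring is fully conjugated.
Adding the contributions, 4 × 2 = 8 from the double-bond units + 0 from the BH atom = 8.
With 8 = 4·2 π electrons, Hückel's rule classifies the planar ring as antiaromatic.

Antiaromatic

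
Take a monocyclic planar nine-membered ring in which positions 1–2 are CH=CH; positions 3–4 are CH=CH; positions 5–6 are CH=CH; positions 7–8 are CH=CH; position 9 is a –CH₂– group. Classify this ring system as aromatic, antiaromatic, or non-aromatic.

Non-aromatic

The CH2 carbon is saturated: the tetrahedral CH₂ carbon is sp³ and has no p orbital in the ring π system. Conjugation is not continuous around the ring.
Without a continuous loop of overlapping p orbitals the Hückel electron count never comes into play.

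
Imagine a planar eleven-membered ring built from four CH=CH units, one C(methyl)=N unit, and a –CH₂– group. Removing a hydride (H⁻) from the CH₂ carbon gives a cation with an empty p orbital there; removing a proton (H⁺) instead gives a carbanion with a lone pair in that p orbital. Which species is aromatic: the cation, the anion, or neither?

The cation

In either ion the ring is fully conjugated: every atom, including the new sp² carbon, supplies a p orbital.
Cation: 5 × 2 + 0 = 10 π electrons → 4(2)+2, aromatic.
Anion: 5 × 2 + 2 = 12 π electrons → 4(3), antiaromatic.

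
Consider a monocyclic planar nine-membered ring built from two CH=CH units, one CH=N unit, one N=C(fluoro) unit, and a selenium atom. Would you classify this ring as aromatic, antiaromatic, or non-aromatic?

Aromatic

All ring atoms are sp² and supply a p orbital to the ring (the double-bond atoms are sp², each contributing one p electron; each =N– nitrogen is pyridine-type (lone pair in the sp² plane, one electron in the p orbital); the selenium donates one lone pair from its p orbital); the conjugation is uninterrupted.
π-electron count: 4 × 2 = 8 from the double-bond units + 2 from the Se atom = 10.
10 = 4(2) + 2, which satisfies Hückel's 4n+2 rule.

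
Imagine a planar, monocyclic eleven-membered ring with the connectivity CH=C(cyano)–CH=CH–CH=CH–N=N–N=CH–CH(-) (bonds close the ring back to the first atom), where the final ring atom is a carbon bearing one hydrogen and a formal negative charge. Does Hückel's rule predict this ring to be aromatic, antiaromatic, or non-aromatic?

Antiaromatic

Check conjugation: the double-bond atoms are sp², each contributing one p electron; each sp² =N– keeps its lone pair in-plane and puts one electron into the π system; the carbanion's lone pair occupies the p orbital — every position has a p orbital, so the cyclic π system is continuous.
Tallying contributions gives 5 × 2 = 10 from the double-bond units + 2 from the CH(-) atom = 12.
12 is a 4n count (n = 3), so the planar conjugated ring is antiaromatic.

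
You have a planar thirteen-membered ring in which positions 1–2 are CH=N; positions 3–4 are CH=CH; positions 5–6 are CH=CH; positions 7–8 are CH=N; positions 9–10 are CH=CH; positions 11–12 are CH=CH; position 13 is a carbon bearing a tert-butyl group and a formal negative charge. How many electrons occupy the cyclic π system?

The p orbitals form a continuous loop: every atom in a ring double bond is sp² and brings one electron to the p orbital; each =N– nitrogen is pyridine-type (lone pair in the sp² plane, one electron in the p orbital); the carbanion's lone pair occupies the p orbital. The ring is fully conjugated.
Counting π electrons: 6 × 2 = 12 from the double-bond units + 2 from the C(tert-butyl)(-) atom = 14.

14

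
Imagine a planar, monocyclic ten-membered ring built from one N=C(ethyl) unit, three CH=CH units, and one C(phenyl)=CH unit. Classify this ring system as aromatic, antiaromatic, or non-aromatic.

The p orbitals form a continuous loop: every atom in a ring double bond is sp² and brings one electron to the p orbital; the doubly-bonded nitrogens are pyridine-type — their lone pairs lie in the ring plane, leaving one electron in the p orbital. The ring is fully conjugated.
Tallying contributions gives 5 × 2 = 10 from the 5 double-bond units.
With 10 π electrons (n = 2), the Hückel 4n+2 condition holds.

Aromatic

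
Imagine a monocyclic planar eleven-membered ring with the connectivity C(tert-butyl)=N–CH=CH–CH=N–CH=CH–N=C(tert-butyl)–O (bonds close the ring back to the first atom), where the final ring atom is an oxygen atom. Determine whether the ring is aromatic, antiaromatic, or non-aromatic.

Antiaromatic

Every ring atom contributes a p orbital perpendicular to the ring (each doubly-bonded ring atom is sp² with one p-orbital electron; each =N– nitrogen is pyridine-type (lone pair in the sp² plane, one electron in the p orbital); the oxygen donates one lone pair from its p orbital), so the π system is cyclic and fully conjugated.
π-electron count: 5 × 2 = 10 from the double-bond units + 2 from the O atom = 12.
A 4n π count (12, n = 3) in a planar conjugated ring means antiaromatic.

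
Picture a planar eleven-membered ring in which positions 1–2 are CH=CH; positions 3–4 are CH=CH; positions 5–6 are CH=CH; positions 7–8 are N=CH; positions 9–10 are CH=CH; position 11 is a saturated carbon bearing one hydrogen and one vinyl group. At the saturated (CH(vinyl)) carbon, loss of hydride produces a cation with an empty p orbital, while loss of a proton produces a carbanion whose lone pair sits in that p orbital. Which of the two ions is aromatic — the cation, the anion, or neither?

Both ions have a continuous loop of p orbitals — each ring atom is sp².
Cation: 5 × 2 + 0 = 10 π electrons → 4(2)+2, aromatic.
Anion: 5 × 2 + 2 = 12 π electrons → 4(3), antiaromatic.

The cation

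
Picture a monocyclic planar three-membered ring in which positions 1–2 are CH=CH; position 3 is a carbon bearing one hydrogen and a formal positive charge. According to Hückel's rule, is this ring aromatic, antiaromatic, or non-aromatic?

Aromatic

Check conjugation: each doubly-bonded ring atom is sp² with one p-orbital electron; the carbocation has an empty p orbital — every position has a p orbital, so the cyclic π system is continuous.
Adding the contributions, 1 × 2 = 2 from the double-bond unit + 0 from the CH(+) atom = 2.
That gives a 4n+2 count (2, n = 0).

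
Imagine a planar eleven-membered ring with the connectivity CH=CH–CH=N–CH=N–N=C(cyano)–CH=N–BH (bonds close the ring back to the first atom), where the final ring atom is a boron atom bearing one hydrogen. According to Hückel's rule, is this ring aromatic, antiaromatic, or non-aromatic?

Aromatic

Every ring atom contributes a p orbital perpendicular to the ring (every atom in a ring double bond is sp² and brings one electron to the p orbital; each =N– nitrogen is pyridine-type (lone pair in the sp² plane, one electron in the p orbital); the boron has an empty p orbital), so the π system is cyclic and fully conjugated.
π-electron count: 5 × 2 = 10 from the double-bond units + 0 from the BH atom = 10.
10 = 4(2) + 2, which satisfies Hückel's 4n+2 rule.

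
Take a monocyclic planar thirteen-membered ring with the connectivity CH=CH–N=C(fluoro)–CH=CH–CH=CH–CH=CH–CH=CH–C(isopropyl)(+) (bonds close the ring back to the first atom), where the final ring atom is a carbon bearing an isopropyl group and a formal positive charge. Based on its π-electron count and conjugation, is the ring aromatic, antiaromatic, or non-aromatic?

Antiaromatic

All ring atoms are sp² and supply a p orbital to the ring (the double-bond atoms are sp², each contributing one p electron; each =N– nitrogen is pyridine-type (lone pair in the sp² plane, one electron in the p orbital); the carbocation has an empty p orbital); the conjugation is uninterrupted.
Counting π electrons: 6 × 2 = 12 from the double-bond units + 0 from the C(isopropyl)(+) atom = 12.
12 = 4(3); a planar, fully conjugated 4n system is antiaromatic.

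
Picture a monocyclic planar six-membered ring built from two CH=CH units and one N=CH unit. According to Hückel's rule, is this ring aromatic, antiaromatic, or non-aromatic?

Aromatic

Check conjugation: each doubly-bonded ring atom is sp² with one p-orbital electron; each =N– nitrogen is pyridine-type (lone pair in the sp² plane, one electron in the p orbital) — every position has a p orbital, so the cyclic π system is continuous.
Tallying contributions gives 3 × 2 = 6 from the 3 double-bond units.
With 6 π electrons (n = 1), the Hückel 4n+2 condition holds.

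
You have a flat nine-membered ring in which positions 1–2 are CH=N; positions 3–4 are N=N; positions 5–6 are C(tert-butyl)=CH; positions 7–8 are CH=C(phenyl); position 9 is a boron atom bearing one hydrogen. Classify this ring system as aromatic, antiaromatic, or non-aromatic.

All ring atoms are sp² and supply a p orbital to the ring (each doubly-bonded ring atom is sp² with one p-orbital electron; the doubly-bonded nitrogens are pyridine-type — their lone pairs lie in the ring plane, leaving one electron in the p orbital; the boron has an empty p orbital); the conjugation is uninterrupted.
Tallying contributions gives 4 × 2 = 8 from the double-bond units + 0 from the BH atom = 8.
8 = 4(2); a planar, fully conjugated 4n system is antiaromatic.

Antiaromatic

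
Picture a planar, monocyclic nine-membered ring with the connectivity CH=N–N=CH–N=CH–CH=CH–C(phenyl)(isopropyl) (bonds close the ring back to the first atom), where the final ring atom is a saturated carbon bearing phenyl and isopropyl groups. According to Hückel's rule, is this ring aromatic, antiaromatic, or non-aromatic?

Non-aromatic

Because that saturated carbon is sp³ and has no p orbital in the ring π system at the C(phenyl)(isopropyl) position, the π system cannot extend all the way around the ring.
Hückel's rule only applies to fully conjugated rings, so this one is simply non-aromatic.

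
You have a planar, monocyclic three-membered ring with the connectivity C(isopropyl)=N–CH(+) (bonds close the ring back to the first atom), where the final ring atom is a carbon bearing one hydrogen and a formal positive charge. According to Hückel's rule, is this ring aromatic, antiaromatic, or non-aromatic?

Aromatic

Check conjugation: every atom in a ring double bond is sp² and brings one electron to the p orbital; each sp² =N– keeps its lone pair in-plane and puts one electron into the π system; the carbocation has an empty p orbital — every position has a p orbital, so the cyclic π system is continuous.
Adding the contributions, 1 × 2 = 2 from the double-bond unit + 0 from the CH(+) atom = 2.
With 2 π electrons (n = 0), the Hückel 4n+2 condition holds.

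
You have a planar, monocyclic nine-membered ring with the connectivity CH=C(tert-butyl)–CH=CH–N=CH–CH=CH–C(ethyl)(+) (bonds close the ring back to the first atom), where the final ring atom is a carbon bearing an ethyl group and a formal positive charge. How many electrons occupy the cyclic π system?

8

Every ring atom contributes a p orbital perpendicular to the ring (every atom in a ring double bond is sp² and brings one electron to the p orbital; the doubly-bonded nitrogens are pyridine-type — their lone pairs lie in the ring plane, leaving one electron in the p orbital; the carbocation has an empty p orbital), so the π system is cyclic and fully conjugated.
Counting π electrons: 4 × 2 = 8 from the double-bond units + 0 from the C(ethyl)(+) atom = 8.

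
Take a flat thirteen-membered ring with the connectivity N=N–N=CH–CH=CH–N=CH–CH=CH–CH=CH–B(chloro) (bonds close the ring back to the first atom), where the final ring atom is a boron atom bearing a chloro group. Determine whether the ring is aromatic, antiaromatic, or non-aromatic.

Antiaromatic

Check conjugation: every atom in a ring double bond is sp² and brings one electron to the p orbital; the doubly-bonded nitrogens are pyridine-type — their lone pairs lie in the ring plane, leaving one electron in the p orbital; the boron has an empty p orbital — every position has a p orbital, so the cyclic π system is continuous.
Tallying contributions gives 6 × 2 = 12 from the double-bond units + 0 from the B(chloro) atom = 12.
12 = 4(3); a planar, fully conjugated 4n system is antiaromatic.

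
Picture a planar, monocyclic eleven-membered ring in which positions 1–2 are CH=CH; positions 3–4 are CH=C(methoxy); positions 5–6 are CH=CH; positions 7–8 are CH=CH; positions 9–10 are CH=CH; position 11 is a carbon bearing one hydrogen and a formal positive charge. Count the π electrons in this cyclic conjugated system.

10

The p orbitals form a continuous loop: the double-bond atoms are sp², each contributing one p electron; the carbocation has an empty p orbital. The ring is fully conjugated.
Counting π electrons: 5 × 2 = 10 from the double-bond units + 0 from the CH(+) atom = 10.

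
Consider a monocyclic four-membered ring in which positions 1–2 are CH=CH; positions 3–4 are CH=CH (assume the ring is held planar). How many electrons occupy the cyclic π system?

4

Every ring atom contributes a p orbital perpendicular to the ring (each doubly-bonded ring atom is sp² with one p-orbital electron), so the π system is cyclic and fully conjugated.
π-electron count: 2 × 2 = 4 from the 2 double-bond units.
(This ring is cyclobutadiene.)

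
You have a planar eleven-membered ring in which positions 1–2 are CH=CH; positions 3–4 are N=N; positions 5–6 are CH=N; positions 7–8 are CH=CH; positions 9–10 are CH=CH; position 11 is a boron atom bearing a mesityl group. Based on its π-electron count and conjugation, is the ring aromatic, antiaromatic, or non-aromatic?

Aromatic

The p orbitals form a continuous loop: the double-bond atoms are sp², each contributing one p electron; each =N– nitrogen is pyridine-type (lone pair in the sp² plane, one electron in the p orbital); the boron has an empty p orbital. The ring is fully conjugated.
Tallying contributions gives 5 × 2 = 10 from the double-bond units + 0 from the B(mesityl) atom = 10.
With 10 π electrons (n = 2), the Hückel 4n+2 condition holds.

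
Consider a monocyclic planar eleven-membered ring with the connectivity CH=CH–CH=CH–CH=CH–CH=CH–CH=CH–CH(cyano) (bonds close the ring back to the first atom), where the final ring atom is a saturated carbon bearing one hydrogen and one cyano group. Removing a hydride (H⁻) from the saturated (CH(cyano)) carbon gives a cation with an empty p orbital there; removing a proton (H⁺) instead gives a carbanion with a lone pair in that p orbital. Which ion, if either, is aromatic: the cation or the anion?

The cation

Once that carbon is sp², every ring atom has a p orbital and both ions are fully conjugated.
Cation: 5 × 2 + 0 = 10 π electrons → 4(2)+2, aromatic.
Anion: 5 × 2 + 2 = 12 π electrons → 4(3), antiaromatic.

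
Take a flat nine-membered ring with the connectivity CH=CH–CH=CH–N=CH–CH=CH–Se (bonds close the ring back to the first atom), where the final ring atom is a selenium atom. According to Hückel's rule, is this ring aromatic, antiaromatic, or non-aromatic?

Check conjugation: each doubly-bonded ring atom is sp² with one p-orbital electron; each sp² =N– keeps its lone pair in-plane and puts one electron into the π system; the selenium donates one lone pair from its p orbital — every position has a p orbital, so the cyclic π system is continuous.
Counting π electrons: 4 × 2 = 8 from the double-bond units + 2 from the Se atom = 10.
10 = 4(2) + 2, which satisfies Hückel's 4n+2 rule.

Aromatic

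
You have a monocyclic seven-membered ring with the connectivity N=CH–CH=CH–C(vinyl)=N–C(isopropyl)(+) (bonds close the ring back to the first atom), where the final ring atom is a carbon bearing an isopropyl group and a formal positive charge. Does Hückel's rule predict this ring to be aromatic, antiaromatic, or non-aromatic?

Aromatic

Check conjugation: the double-bond atoms are sp², each contributing one p electron; each sp² =N– keeps its lone pair in-plane and puts one electron into the π system; the carbocation has an empty p orbital — every position has a p orbital, so the cyclic π system is continuous.
Counting π electrons: 3 × 2 = 6 from the double-bond units + 0 from the C(isopropyl)(+) atom = 6.
With 6 π electrons (n = 1), the Hückel 4n+2 condition holds.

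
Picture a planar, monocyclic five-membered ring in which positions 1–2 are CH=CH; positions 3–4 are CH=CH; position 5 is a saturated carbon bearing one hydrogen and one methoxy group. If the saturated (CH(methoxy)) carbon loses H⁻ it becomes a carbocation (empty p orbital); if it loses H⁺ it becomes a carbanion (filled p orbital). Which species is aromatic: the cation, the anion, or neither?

The anion

In both ions every ring atom is sp² and contributes a p orbital, so both rings are fully conjugated.
Cation: 2 × 2 + 0 = 4 π electrons → 4(1), antiaromatic.
Anion: 2 × 2 + 2 = 6 π electrons → 4(1)+2, aromatic.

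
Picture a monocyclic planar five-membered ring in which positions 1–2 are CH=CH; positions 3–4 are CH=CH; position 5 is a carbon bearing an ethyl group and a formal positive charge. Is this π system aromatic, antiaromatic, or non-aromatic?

The p orbitals form a continuous loop: the double-bond atoms are sp², each contributing one p electron; the carbocation has an empty p orbital. The ring is fully conjugated.
Counting π electrons: 2 × 2 = 4 from the double-bond units + 0 from the C(ethyl)(+) atom = 4.
With 4 = 4·1 π electrons, Hückel's rule classifies the planar ring as antiaromatic.

Antiaromatic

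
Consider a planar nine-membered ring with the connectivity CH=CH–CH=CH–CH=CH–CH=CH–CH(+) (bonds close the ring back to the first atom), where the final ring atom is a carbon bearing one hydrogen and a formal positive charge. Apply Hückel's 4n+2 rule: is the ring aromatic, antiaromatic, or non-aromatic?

Antiaromatic

All ring atoms are sp² and supply a p orbital to the ring (each doubly-bonded ring atom is sp² with one p-orbital electron; the carbocation has an empty p orbital); the conjugation is uninterrupted.
π-electron count: 4 × 2 = 8 from the double-bond units + 0 from the CH(+) atom = 8.
A 4n π count (8, n = 2) in a planar conjugated ring means antiaromatic.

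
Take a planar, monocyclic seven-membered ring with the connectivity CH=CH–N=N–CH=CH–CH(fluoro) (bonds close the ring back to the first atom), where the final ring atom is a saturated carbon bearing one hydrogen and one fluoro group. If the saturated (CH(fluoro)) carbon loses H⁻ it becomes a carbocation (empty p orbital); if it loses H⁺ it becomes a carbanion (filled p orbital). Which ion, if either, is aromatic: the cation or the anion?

The cation

In either ion the ring is fully conjugated: every atom, including the new sp² carbon, supplies a p orbital.
Cation: 3 × 2 + 0 = 6 π electrons → 4(1)+2, aromatic.
Anion: 3 × 2 + 2 = 8 π electrons → 4(2), antiaromatic.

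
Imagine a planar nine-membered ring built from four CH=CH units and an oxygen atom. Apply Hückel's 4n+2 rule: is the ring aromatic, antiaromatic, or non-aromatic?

Aromatic

Check conjugation: each doubly-bonded ring atom is sp² with one p-orbital electron; the oxygen donates one lone pair from its p orbital — every position has a p orbital, so the cyclic π system is continuous.
Adding the contributions, 4 × 2 = 8 from the double-bond units + 2 from the O atom = 10.
That gives a 4n+2 count (10, n = 2).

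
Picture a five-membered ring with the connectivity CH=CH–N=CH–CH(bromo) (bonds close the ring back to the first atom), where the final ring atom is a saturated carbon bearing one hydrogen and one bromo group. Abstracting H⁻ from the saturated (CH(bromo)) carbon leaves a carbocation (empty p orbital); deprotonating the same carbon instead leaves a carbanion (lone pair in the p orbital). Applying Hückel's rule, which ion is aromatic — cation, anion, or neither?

The anion

In both ions every ring atom is sp² and contributes a p orbital, so both rings are fully conjugated.
Cation: 2 × 2 + 0 = 4 π electrons → 4(1), antiaromatic.
Anion: 2 × 2 + 2 = 6 π electrons → 4(1)+2, aromatic.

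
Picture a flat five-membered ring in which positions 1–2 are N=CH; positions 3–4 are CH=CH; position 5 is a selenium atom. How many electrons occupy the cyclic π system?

6

Check conjugation: every atom in a ring double bond is sp² and brings one electron to the p orbital; each sp² =N– keeps its lone pair in-plane and puts one electron into the π system; the selenium donates one lone pair from its p orbital — every position has a p orbital, so the cyclic π system is continuous.
Counting π electrons: 2 × 2 = 4 from the double-bond units + 2 from the Se atom = 6.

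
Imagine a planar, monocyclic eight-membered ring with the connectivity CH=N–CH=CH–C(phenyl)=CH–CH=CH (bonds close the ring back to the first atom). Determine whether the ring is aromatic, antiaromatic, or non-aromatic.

All ring atoms are sp² and supply a p orbital to the ring (every atom in a ring double bond is sp² and brings one electron to the p orbital; each =N– nitrogen is pyridine-type (lone pair in the sp² plane, one electron in the p orbital)); the conjugation is uninterrupted.
Counting π electrons: 4 × 2 = 8 from the 4 double-bond units.
8 = 4(2); a planar, fully conjugated 4n system is antiaromatic.

Antiaromatic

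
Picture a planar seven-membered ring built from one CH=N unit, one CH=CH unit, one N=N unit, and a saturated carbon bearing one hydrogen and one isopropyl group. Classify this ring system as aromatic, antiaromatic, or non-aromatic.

Because that saturated carbon is sp³ and has no p orbital in the ring π system at the CH(isopropyl) position, the π system cannot extend all the way around the ring.
Hückel's rule only applies to fully conjugated rings, so this one is simply non-aromatic.

Non-aromatic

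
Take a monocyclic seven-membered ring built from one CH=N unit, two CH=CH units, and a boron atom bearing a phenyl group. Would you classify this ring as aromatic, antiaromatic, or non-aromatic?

Every ring atom contributes a p orbital perpendicular to the ring (each doubly-bonded ring atom is sp² with one p-orbital electron; each sp² =N– keeps its lone pair in-plane and puts one electron into the π system; the boron has an empty p orbital), so the π system is cyclic and fully conjugated.
Tallying contributions gives 3 × 2 = 6 from the double-bond units + 0 from the B(phenyl) atom = 6.
That gives a 4n+2 count (6, n = 1).

Aromatic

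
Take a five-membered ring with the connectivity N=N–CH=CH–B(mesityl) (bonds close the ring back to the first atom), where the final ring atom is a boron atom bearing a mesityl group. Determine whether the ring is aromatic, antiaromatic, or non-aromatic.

All ring atoms are sp² and supply a p orbital to the ring (the double-bond atoms are sp², each contributing one p electron; each =N– nitrogen is pyridine-type (lone pair in the sp² plane, one electron in the p orbital); the boron has an empty p orbital); the conjugation is uninterrupted.
π-electron count: 2 × 2 = 4 from the double-bond units + 0 from the B(mesityl) atom = 4.
4 = 4(1); a planar, fully conjugated 4n system is antiaromatic.

Antiaromatic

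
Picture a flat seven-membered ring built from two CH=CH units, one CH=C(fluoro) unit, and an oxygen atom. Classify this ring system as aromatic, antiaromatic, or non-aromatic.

Antiaromatic

Check conjugation: every atom in a ring double bond is sp² and brings one electron to the p orbital; the oxygen donates one lone pair from its p orbital — every position has a p orbital, so the cyclic π system is continuous.
Adding the contributions, 3 × 2 = 6 from the double-bond units + 2 from the O atom = 8.
8 is a 4n count (n = 2), so the planar conjugated ring is antiaromatic.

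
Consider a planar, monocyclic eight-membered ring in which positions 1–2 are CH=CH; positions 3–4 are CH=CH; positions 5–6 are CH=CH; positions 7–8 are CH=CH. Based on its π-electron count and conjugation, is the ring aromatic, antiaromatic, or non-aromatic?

Antiaromatic

All ring atoms are sp² and supply a p orbital to the ring (each doubly-bonded ring atom is sp² with one p-orbital electron); the conjugation is uninterrupted.
π-electron count: 4 × 2 = 8 from the 4 double-bond units.
With 8 = 4·2 π electrons, Hückel's rule classifies the planar ring as antiaromatic.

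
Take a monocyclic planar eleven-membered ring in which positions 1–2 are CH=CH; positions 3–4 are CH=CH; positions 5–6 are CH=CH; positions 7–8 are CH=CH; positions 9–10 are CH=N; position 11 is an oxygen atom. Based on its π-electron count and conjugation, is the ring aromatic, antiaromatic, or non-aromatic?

Antiaromatic

The p orbitals form a continuous loop: each doubly-bonded ring atom is sp² with one p-orbital electron; each =N– nitrogen is pyridine-type (lone pair in the sp² plane, one electron in the p orbital); the oxygen donates one lone pair from its p orbital. The ring is fully conjugated.
Adding the contributions, 5 × 2 = 10 from the double-bond units + 2 from the O atom = 12.
With 12 = 4·3 π electrons, Hückel's rule classifies the planar ring as antiaromatic.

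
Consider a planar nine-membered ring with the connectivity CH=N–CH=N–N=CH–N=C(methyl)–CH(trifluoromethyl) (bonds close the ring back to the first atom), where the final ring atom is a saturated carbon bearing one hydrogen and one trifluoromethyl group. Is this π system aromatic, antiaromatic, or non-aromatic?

The CH(trifluoromethyl) carbon is saturated: that saturated carbon is sp³ and has no p orbital in the ring π system. Conjugation is not continuous around the ring.
Without a continuous loop of overlapping p orbitals the Hückel electron count never comes into play.

Non-aromatic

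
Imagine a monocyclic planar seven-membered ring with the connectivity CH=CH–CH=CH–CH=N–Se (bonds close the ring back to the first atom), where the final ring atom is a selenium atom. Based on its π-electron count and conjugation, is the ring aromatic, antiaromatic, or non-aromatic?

Antiaromatic

Every ring atom contributes a p orbital perpendicular to the ring (each doubly-bonded ring atom is sp² with one p-orbital electron; the doubly-bonded nitrogens are pyridine-type — their lone pairs lie in the ring plane, leaving one electron in the p orbital; the selenium donates one lone pair from its p orbital), so the π system is cyclic and fully conjugated.
Adding the contributions, 3 × 2 = 6 from the double-bond units + 2 from the Se atom = 8.
8 = 4(2); a planar, fully conjugated 4n system is antiaromatic.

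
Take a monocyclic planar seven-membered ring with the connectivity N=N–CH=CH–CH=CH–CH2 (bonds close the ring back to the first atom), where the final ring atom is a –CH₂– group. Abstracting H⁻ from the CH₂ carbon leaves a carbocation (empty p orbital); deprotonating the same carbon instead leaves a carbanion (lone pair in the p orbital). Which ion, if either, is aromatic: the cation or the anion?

In both ions every ring atom is sp² and contributes a p orbital, so both rings are fully conjugated.
Cation: 3 × 2 + 0 = 6 π electrons → 4(1)+2, aromatic.
Anion: 3 × 2 + 2 = 8 π electrons → 4(2), antiaromatic.

The cation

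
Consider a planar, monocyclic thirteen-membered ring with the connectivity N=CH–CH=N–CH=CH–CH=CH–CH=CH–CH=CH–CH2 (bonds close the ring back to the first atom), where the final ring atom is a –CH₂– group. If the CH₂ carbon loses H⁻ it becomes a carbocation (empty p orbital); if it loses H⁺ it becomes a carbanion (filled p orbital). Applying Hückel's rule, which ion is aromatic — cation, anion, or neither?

The anion

Once that carbon is sp², every ring atom has a p orbital and both ions are fully conjugated.
Cation: 6 × 2 + 0 = 12 π electrons → 4(3), antiaromatic.
Anion: 6 × 2 + 2 = 14 π electrons → 4(3)+2, aromatic.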